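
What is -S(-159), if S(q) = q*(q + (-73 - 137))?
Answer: -58671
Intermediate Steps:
S(q) = q*(-210 + q) (S(q) = q*(q - 210) = q*(-210 + q))
-S(-159) = -(-159)*(-210 - 159) = -(-159)*(-369) = -1*58671 = -58671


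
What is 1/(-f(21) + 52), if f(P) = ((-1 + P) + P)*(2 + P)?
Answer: -1/891 ≈ -0.0011223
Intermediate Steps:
f(P) = (-1 + 2*P)*(2 + P)
1/(-f(21) + 52) = 1/(-(-2 + 2*21**2 + 3*21) + 52) = 1/(-(-2 + 2*441 + 63) + 52) = 1/(-(-2 + 882 + 63) + 52) = 1/(-1*943 + 52) = 1/(-943 + 52) = 1/(-891) = -1/891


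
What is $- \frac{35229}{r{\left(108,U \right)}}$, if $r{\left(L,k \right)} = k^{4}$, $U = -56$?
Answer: $- \frac{35229}{9834496} \approx -0.0035822$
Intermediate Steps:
$- \frac{35229}{r{\left(108,U \right)}} = - \frac{35229}{\left(-56\right)^{4}} = - \frac{35229}{9834496}$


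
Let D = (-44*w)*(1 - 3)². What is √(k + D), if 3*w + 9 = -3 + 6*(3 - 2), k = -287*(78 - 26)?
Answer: 2*I*√3643 ≈ 120.71*I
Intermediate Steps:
k = -14924 (k = -287*52 = -14924)
w = -2 (w = -3 + (-3 + 6*(3 - 2))/3 = -3 + (-3 + 6*1)/3 = -3 + (-3 + 6)/3 = -3 + (⅓)*3 = -3 + 1 = -2)
D = 352 (D = (-44*(-2))*(1 - 3)² = 88*(-2)² = 88*4 = 352)
√(k + D) = √(-14924 + 352) = √(-14572) = 2*I*√3643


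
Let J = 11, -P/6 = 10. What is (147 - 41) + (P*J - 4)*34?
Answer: -22470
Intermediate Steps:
P = -60 (P = -6*10 = -60)
(147 - 41) + (P*J - 4)*34 = (147 - 41) + (-60*11 - 4)*34 = 106 + (-660 - 4)*34 = 106 - 664*34 = 106 - 22576 = -22470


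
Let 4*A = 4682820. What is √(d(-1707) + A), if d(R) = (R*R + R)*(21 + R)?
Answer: I*√4908700707 ≈ 70062.0*I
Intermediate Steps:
A = 1170705 (A = (¼)*4682820 = 1170705)
d(R) = (21 + R)*(R + R²) (d(R) = (R² + R)*(21 + R) = (R + R²)*(21 + R) = (21 + R)*(R + R²))
√(d(-1707) + A) = √(-1707*(21 + (-1707)² + 22*(-1707)) + 1170705) = √(-1707*(21 + 2913849 - 37554) + 1170705) = √(-1707*2876316 + 1170705) = √(-4909871412 + 1170705) = √(-4908700707) = I*√4908700707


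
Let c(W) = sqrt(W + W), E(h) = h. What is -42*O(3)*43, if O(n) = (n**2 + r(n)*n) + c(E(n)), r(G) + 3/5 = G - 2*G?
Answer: 16254/5 - 1806*sqrt(6) ≈ -1173.0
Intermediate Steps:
r(G) = -3/5 - G (r(G) = -3/5 + (G - 2*G) = -3/5 - G)
c(W) = sqrt(2)*sqrt(W) (c(W) = sqrt(2*W) = sqrt(2)*sqrt(W))
O(n) = n**2 + n*(-3/5 - n) + sqrt(2)*sqrt(n) (O(n) = (n**2 + (-3/5 - n)*n) + sqrt(2)*sqrt(n) = (n**2 + n*(-3/5 - n)) + sqrt(2)*sqrt(n) = n**2 + n*(-3/5 - n) + sqrt(2)*sqrt(n))
-42*O(3)*43 = -42*(-3/5*3 + sqrt(2)*sqrt(3))*43 = -42*(-9/5 + sqrt(6))*43 = (378/5 - 42*sqrt(6))*43 = 16254/5 - 1806*sqrt(6)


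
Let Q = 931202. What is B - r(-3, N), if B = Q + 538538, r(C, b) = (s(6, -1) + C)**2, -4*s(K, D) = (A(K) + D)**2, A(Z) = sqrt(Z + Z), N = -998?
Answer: 23515167/16 + 25*sqrt(3)/2 ≈ 1.4697e+6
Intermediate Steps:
A(Z) = sqrt(2)*sqrt(Z) (A(Z) = sqrt(2*Z) = sqrt(2)*sqrt(Z))
s(K, D) = -(D + sqrt(2)*sqrt(K))**2/4 (s(K, D) = -(sqrt(2)*sqrt(K) + D)**2/4 = -(D + sqrt(2)*sqrt(K))**2/4)
r(C, b) = (C - (-1 + 2*sqrt(3))**2/4)**2 (r(C, b) = (-(-1 + sqrt(2)*sqrt(6))**2/4 + C)**2 = (-(-1 + 2*sqrt(3))**2/4 + C)**2 = (C - (-1 + 2*sqrt(3))**2/4)**2)
B = 1469740 (B = 931202 + 538538 = 1469740)
B - r(-3, N) = 1469740 - (-(1 - 2*sqrt(3))**2 + 4*(-3))**2/16 = 1469740 - (-(1 - 2*sqrt(3))**2 - 12)**2/16 = 1469740 - (-12 - (1 - 2*sqrt(3))**2)**2/16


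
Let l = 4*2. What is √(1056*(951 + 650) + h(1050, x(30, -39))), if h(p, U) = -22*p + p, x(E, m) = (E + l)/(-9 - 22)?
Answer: √1668606 ≈ 1291.7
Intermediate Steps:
l = 8
x(E, m) = -8/31 - E/31 (x(E, m) = (E + 8)/(-9 - 22) = (8 + E)/(-31) = (8 + E)*(-1/31) = -8/31 - E/31)
h(p, U) = -21*p
√(1056*(951 + 650) + h(1050, x(30, -39))) = √(1056*(951 + 650) - 21*1050) = √(1056*1601 - 22050) = √(1690656 - 22050) = √1668606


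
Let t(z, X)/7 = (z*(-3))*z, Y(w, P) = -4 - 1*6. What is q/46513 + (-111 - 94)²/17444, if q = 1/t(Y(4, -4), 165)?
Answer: 36650790313/15213239475 ≈ 2.4091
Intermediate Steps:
Y(w, P) = -10 (Y(w, P) = -4 - 6 = -10)
t(z, X) = -21*z² (t(z, X) = 7*((z*(-3))*z) = 7*((-3*z)*z) = 7*(-3*z²) = -21*z²)
q = -1/2100 (q = 1/(-21*(-10)²) = 1/(-21*100) = 1/(-2100) = -1/2100 ≈ -0.00047619)
q/46513 + (-111 - 94)²/17444 = -1/2100/46513 + (-111 - 94)²/17444 = -1/2100*1/46513 + (-205)²*(1/17444) = -1/97677300 + 42025*(1/17444) = -1/97677300 + 42025/17444 = 36650790313/15213239475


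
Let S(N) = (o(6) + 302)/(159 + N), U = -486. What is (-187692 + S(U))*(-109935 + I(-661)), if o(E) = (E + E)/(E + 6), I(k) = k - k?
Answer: 2249108385615/109 ≈ 2.0634e+10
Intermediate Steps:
I(k) = 0
o(E) = 2*E/(6 + E) (o(E) = (2*E)/(6 + E) = 2*E/(6 + E))
S(N) = 303/(159 + N) (S(N) = (2*6/(6 + 6) + 302)/(159 + N) = (2*6/12 + 302)/(159 + N) = (2*6*(1/12) + 302)/(159 + N) = (1 + 302)/(159 + N) = 303/(159 + N))
(-187692 + S(U))*(-109935 + I(-661)) = (-187692 + 303/(159 - 486))*(-109935 + 0) = (-187692 + 303/(-327))*(-109935) = (-187692 + 303*(-1/327))*(-109935) = (-187692 - 101/109)*(-109935) = -20458529/109*(-109935) = 2249108385615/109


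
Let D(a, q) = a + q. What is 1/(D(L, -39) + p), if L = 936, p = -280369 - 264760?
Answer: -1/544232 ≈ -1.8375e-6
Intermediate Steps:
p = -545129
1/(D(L, -39) + p) = 1/((936 - 39) - 545129) = 1/(897 - 545129) = 1/(-544232) = -1/544232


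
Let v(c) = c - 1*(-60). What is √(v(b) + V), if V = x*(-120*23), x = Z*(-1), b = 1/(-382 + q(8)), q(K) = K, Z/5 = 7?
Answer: √13520413786/374 ≈ 310.90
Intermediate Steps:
Z = 35 (Z = 5*7 = 35)
b = -1/374 (b = 1/(-382 + 8) = 1/(-374) = -1/374 ≈ -0.0026738)
v(c) = 60 + c (v(c) = c + 60 = 60 + c)
x = -35 (x = 35*(-1) = -35)
V = 96600 (V = -(-4200)*23 = -35*(-2760) = 96600)
√(v(b) + V) = √((60 - 1/374) + 96600) = √(22439/374 + 96600) = √(36150839/374) = √13520413786/374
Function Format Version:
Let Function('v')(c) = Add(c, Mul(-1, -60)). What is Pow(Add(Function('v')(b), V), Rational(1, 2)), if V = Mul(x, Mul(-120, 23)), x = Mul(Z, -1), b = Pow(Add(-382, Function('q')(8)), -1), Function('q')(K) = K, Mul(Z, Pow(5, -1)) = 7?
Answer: Mul(Rational(1, 374), Pow(13520413786, Rational(1, 2))) ≈ 310.90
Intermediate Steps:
Z = 35 (Z = Mul(5, 7) = 35)
b = Rational(-1, 374) (b = Pow(Add(-382, 8), -1) = Pow(-374, -1) = Rational(-1, 374) ≈ -0.0026738)
Function('v')(c) = Add(60, c) (Function('v')(c) = Add(c, 60) = Add(60, c))
x = -35 (x = Mul(35, -1) = -35)
V = 96600 (V = Mul(-35, Mul(-120, 23)) = Mul(-35, -2760) = 96600)
Pow(Add(Function('v')(b), V), Rational(1, 2)) = Pow(Add(Add(60, Rational(-1, 374)), 96600), Rational(1, 2)) = Pow(Add(Rational(22439, 374), 96600), Rational(1, 2)) = Pow(Rational(36150839, 374), Rational(1, 2)) = Mul(Rational(1, 374), Pow(13520413786, Rational(1, 2)))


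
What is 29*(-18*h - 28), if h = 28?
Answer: -15428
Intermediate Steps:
29*(-18*h - 28) = 29*(-18*28 - 28) = 29*(-504 - 28) = 29*(-532) = -15428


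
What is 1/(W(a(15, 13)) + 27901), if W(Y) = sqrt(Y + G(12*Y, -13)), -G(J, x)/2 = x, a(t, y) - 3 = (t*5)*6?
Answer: 27901/778465322 - sqrt(479)/778465322 ≈ 3.5813e-5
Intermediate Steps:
a(t, y) = 3 + 30*t (a(t, y) = 3 + (t*5)*6 = 3 + (5*t)*6 = 3 + 30*t)
G(J, x) = -2*x
W(Y) = sqrt(26 + Y) (W(Y) = sqrt(Y - 2*(-13)) = sqrt(Y + 26) = sqrt(26 + Y))
1/(W(a(15, 13)) + 27901) = 1/(sqrt(26 + (3 + 30*15)) + 27901) = 1/(sqrt(26 + (3 + 450)) + 27901) = 1/(sqrt(26 + 453) + 27901) = 1/(sqrt(479) + 27901) = 1/(27901 + sqrt(479))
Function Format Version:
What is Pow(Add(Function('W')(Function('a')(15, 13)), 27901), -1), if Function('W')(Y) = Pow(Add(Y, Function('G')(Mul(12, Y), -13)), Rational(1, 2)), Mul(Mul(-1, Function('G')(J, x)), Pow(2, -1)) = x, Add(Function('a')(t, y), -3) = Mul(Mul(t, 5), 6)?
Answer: Add(Rational(27901, 778465322), Mul(Rational(-1, 778465322), Pow(479, Rational(1, 2)))) ≈ 3.5813e-5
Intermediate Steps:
Function('a')(t, y) = Add(3, Mul(30, t)) (Function('a')(t, y) = Add(3, Mul(Mul(t, 5), 6)) = Add(3, Mul(Mul(5, t), 6)) = Add(3, Mul(30, t)))
Function('G')(J, x) = Mul(-2, x)
Function('W')(Y) = Pow(Add(26, Y), Rational(1, 2)) (Function('W')(Y) = Pow(Add(Y, Mul(-2, -13)), Rational(1, 2)) = Pow(Add(Y, 26), Rational(1, 2)) = Pow(Add(26, Y), Rational(1, 2)))
Pow(Add(Function('W')(Function('a')(15, 13)), 27901), -1) = Pow(Add(Pow(Add(26, Add(3, Mul(30, 15))), Rational(1, 2)), 27901), -1) = Pow(Add(Pow(Add(26, Add(3, 450)), Rational(1, 2)), 27901), -1) = Pow(Add(Pow(Add(26, 453), Rational(1, 2)), 27901), -1) = Pow(Add(Pow(479, Rational(1, 2)), 27901), -1) = Pow(Add(27901, Pow(479, Rational(1, 2))), -1)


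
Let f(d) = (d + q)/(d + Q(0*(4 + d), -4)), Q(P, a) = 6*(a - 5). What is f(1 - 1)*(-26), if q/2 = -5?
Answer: -130/27 ≈ -4.8148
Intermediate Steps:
q = -10 (q = 2*(-5) = -10)
Q(P, a) = -30 + 6*a (Q(P, a) = 6*(-5 + a) = -30 + 6*a)
f(d) = (-10 + d)/(-54 + d) (f(d) = (d - 10)/(d + (-30 + 6*(-4))) = (-10 + d)/(d + (-30 - 24)) = (-10 + d)/(d - 54) = (-10 + d)/(-54 + d))
f(1 - 1)*(-26) = ((-10 + (1 - 1))/(-54 + (1 - 1)))*(-26) = ((-10 + 0)/(-54 + 0))*(-26) = (-10/(-54))*(-26) = -1/54*(-10)*(-26) = (5/27)*(-26) = -130/27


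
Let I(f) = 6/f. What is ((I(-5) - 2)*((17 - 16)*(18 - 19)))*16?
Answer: 256/5 ≈ 51.200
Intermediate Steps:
((I(-5) - 2)*((17 - 16)*(18 - 19)))*16 = ((6/(-5) - 2)*((17 - 16)*(18 - 19)))*16 = ((6*(-⅕) - 2)*(1*(-1)))*16 = ((-6/5 - 2)*(-1))*16 = -16/5*(-1)*16 = (16/5)*16 = 256/5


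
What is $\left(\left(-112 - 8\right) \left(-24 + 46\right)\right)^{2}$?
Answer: $6969600$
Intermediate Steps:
$\left(\left(-112 - 8\right) \left(-24 + 46\right)\right)^{2} = \left(\left(-120\right) 22\right)^{2} = \left(-2640\right)^{2} = 6969600$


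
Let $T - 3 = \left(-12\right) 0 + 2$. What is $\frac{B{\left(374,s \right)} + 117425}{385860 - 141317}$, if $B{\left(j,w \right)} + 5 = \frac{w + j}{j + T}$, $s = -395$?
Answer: $\frac{3423243}{7129369} \approx 0.48016$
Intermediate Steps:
$T = 5$ ($T = 3 + \left(\left(-12\right) 0 + 2\right) = 3 + \left(0 + 2\right) = 3 + 2 = 5$)
$B{\left(j,w \right)} = -5 + \frac{j + w}{5 + j}$ ($B{\left(j,w \right)} = -5 + \frac{w + j}{j + 5} = -5 + \frac{j + w}{5 + j}$)
$\frac{B{\left(374,s \right)} + 117425}{385860 - 141317} = \frac{\frac{-25 - 395 - 1496}{5 + 374} + 117425}{385860 - 141317} = \frac{\frac{-25 - 395 - 1496}{379} + 117425}{244543} = \left(\frac{1}{379} \left(-1916\right) + 117425\right) \frac{1}{244543} = \left(- \frac{1916}{379} + 117425\right) \frac{1}{244543} = \frac{44502159}{379} \cdot \frac{1}{244543} = \frac{3423243}{7129369}$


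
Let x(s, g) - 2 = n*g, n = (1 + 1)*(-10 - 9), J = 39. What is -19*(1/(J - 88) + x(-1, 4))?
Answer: 139669/49 ≈ 2850.4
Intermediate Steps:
n = -38 (n = 2*(-19) = -38)
x(s, g) = 2 - 38*g
-19*(1/(J - 88) + x(-1, 4)) = -19*(1/(39 - 88) + (2 - 38*4)) = -19*(1/(-49) + (2 - 152)) = -19*(-1/49 - 150) = -19*(-7351/49) = 139669/49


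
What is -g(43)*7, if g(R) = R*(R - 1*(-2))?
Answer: -13545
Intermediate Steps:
g(R) = R*(2 + R) (g(R) = R*(R + 2) = R*(2 + R))
-g(43)*7 = -43*(2 + 43)*7 = -43*45*7 = -1935*7 = -1*13545 = -13545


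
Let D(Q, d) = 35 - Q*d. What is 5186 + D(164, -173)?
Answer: 33593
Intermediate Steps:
D(Q, d) = 35 - Q*d
5186 + D(164, -173) = 5186 + (35 - 1*164*(-173)) = 5186 + (35 + 28372) = 5186 + 28407 = 33593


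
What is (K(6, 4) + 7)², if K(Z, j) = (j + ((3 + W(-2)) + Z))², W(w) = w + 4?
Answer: 53824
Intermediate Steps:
W(w) = 4 + w
K(Z, j) = (5 + Z + j)² (K(Z, j) = (j + ((3 + (4 - 2)) + Z))² = (j + ((3 + 2) + Z))² = (j + (5 + Z))² = (5 + Z + j)²)
(K(6, 4) + 7)² = ((5 + 6 + 4)² + 7)² = (15² + 7)² = (225 + 7)² = 232² = 53824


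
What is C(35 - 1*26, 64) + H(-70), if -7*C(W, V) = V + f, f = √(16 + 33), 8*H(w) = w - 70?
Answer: -387/14 ≈ -27.643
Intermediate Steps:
H(w) = -35/4 + w/8 (H(w) = (w - 70)/8 = (-70 + w)/8 = -35/4 + w/8)
f = 7 (f = √49 = 7)
C(W, V) = -1 - V/7 (C(W, V) = -(V + 7)/7 = -(7 + V)/7 = -1 - V/7)
C(35 - 1*26, 64) + H(-70) = (-1 - ⅐*64) + (-35/4 + (⅛)*(-70)) = (-1 - 64/7) + (-35/4 - 35/4) = -71/7 - 35/2 = -387/14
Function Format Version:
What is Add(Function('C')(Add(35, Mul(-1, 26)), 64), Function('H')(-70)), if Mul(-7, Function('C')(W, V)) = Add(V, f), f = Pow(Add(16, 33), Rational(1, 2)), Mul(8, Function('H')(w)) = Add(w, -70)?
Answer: Rational(-387, 14) ≈ -27.643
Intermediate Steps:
Function('H')(w) = Add(Rational(-35, 4), Mul(Rational(1, 8), w)) (Function('H')(w) = Mul(Rational(1, 8), Add(w, -70)) = Mul(Rational(1, 8), Add(-70, w)) = Add(Rational(-35, 4), Mul(Rational(1, 8), w)))
f = 7 (f = Pow(49, Rational(1, 2)) = 7)
Function('C')(W, V) = Add(-1, Mul(Rational(-1, 7), V)) (Function('C')(W, V) = Mul(Rational(-1, 7), Add(V, 7)) = Mul(Rational(-1, 7), Add(7, V)) = Add(-1, Mul(Rational(-1, 7), V)))
Add(Function('C')(Add(35, Mul(-1, 26)), 64), Function('H')(-70)) = Add(Add(-1, Mul(Rational(-1, 7), 64)), Add(Rational(-35, 4), Mul(Rational(1, 8), -70))) = Add(Add(-1, Rational(-64, 7)), Add(Rational(-35, 4), Rational(-35, 4))) = Add(Rational(-71, 7), Rational(-35, 2)) = Rational(-387, 14)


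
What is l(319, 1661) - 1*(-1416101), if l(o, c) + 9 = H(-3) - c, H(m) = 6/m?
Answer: 1414429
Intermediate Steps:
l(o, c) = -11 - c (l(o, c) = -9 + (6/(-3) - c) = -9 + (6*(-1/3) - c) = -9 + (-2 - c) = -11 - c)
l(319, 1661) - 1*(-1416101) = (-11 - 1*1661) - 1*(-1416101) = (-11 - 1661) + 1416101 = -1672 + 1416101 = 1414429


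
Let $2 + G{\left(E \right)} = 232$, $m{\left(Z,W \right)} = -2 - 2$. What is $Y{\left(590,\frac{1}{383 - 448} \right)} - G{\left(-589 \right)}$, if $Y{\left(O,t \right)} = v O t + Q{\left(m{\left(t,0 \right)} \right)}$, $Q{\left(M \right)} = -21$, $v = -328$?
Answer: $\frac{35441}{13} \approx 2726.2$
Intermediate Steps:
$m{\left(Z,W \right)} = -4$ ($m{\left(Z,W \right)} = -2 - 2 = -4$)
$Y{\left(O,t \right)} = -21 - 328 O t$ ($Y{\left(O,t \right)} = - 328 O t - 21 = -21 - 328 O t$)
$G{\left(E \right)} = 230$ ($G{\left(E \right)} = -2 + 232 = 230$)
$Y{\left(590,\frac{1}{383 - 448} \right)} - G{\left(-589 \right)} = \left(-21 - \frac{193520}{383 - 448}\right) - 230 = \left(-21 - \frac{193520}{-65}\right) - 230 = \left(-21 - 193520 \left(- \frac{1}{65}\right)\right) - 230 = \left(-21 + \frac{38704}{13}\right) - 230 = \frac{38431}{13} - 230 = \frac{35441}{13}$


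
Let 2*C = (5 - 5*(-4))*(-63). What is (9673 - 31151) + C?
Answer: -44531/2 ≈ -22266.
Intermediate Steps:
C = -1575/2 (C = ((5 - 5*(-4))*(-63))/2 = ((5 + 20)*(-63))/2 = (25*(-63))/2 = (1/2)*(-1575) = -1575/2 ≈ -787.50)
(9673 - 31151) + C = (9673 - 31151) - 1575/2 = -21478 - 1575/2 = -44531/2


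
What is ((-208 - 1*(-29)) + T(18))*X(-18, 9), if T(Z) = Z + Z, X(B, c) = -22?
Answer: 3146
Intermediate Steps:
T(Z) = 2*Z
((-208 - 1*(-29)) + T(18))*X(-18, 9) = ((-208 - 1*(-29)) + 2*18)*(-22) = ((-208 + 29) + 36)*(-22) = (-179 + 36)*(-22) = -143*(-22) = 3146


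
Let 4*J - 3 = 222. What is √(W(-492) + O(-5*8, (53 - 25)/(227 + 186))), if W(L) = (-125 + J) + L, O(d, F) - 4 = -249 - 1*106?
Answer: I*√3647/2 ≈ 30.195*I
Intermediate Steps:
J = 225/4 (J = ¾ + (¼)*222 = ¾ + 111/2 = 225/4 ≈ 56.250)
O(d, F) = -351 (O(d, F) = 4 + (-249 - 1*106) = 4 + (-249 - 106) = 4 - 355 = -351)
W(L) = -275/4 + L (W(L) = (-125 + 225/4) + L = -275/4 + L)
√(W(-492) + O(-5*8, (53 - 25)/(227 + 186))) = √((-275/4 - 492) - 351) = √(-2243/4 - 351) = √(-3647/4) = I*√3647/2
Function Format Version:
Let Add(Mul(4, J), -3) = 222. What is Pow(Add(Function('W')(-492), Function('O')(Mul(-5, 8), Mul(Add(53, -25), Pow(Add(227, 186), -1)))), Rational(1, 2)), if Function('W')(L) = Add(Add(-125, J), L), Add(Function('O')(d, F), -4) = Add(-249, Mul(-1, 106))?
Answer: Mul(Rational(1, 2), I, Pow(3647, Rational(1, 2))) ≈ Mul(30.195, I)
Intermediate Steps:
J = Rational(225, 4) (J = Add(Rational(3, 4), Mul(Rational(1, 4), 222)) = Add(Rational(3, 4), Rational(111, 2)) = Rational(225, 4) ≈ 56.250)
Function('O')(d, F) = -351 (Function('O')(d, F) = Add(4, Add(-249, Mul(-1, 106))) = Add(4, Add(-249, -106)) = Add(4, -355) = -351)
Function('W')(L) = Add(Rational(-275, 4), L) (Function('W')(L) = Add(Add(-125, Rational(225, 4)), L) = Add(Rational(-275, 4), L))
Pow(Add(Function('W')(-492), Function('O')(Mul(-5, 8), Mul(Add(53, -25), Pow(Add(227, 186), -1)))), Rational(1, 2)) = Pow(Add(Add(Rational(-275, 4), -492), -351), Rational(1, 2)) = Pow(Add(Rational(-2243, 4), -351), Rational(1, 2)) = Pow(Rational(-3647, 4), Rational(1, 2)) = Mul(Rational(1, 2), I, Pow(3647, Rational(1, 2)))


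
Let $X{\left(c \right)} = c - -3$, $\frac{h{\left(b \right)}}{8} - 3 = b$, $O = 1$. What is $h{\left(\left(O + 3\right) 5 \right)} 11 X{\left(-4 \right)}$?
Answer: $-2024$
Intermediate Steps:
$h{\left(b \right)} = 24 + 8 b$
$X{\left(c \right)} = 3 + c$ ($X{\left(c \right)} = c + 3 = 3 + c$)
$h{\left(\left(O + 3\right) 5 \right)} 11 X{\left(-4 \right)} = \left(24 + 8 \left(1 + 3\right) 5\right) 11 \left(3 - 4\right) = \left(24 + 8 \cdot 4 \cdot 5\right) 11 \left(-1\right) = \left(24 + 8 \cdot 20\right) 11 \left(-1\right) = \left(24 + 160\right) 11 \left(-1\right) = 184 \cdot 11 \left(-1\right) = 2024 \left(-1\right) = -2024$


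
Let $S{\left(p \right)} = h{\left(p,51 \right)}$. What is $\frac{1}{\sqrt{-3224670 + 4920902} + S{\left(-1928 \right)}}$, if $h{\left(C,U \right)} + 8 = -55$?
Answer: $\frac{63}{1692263} + \frac{2 \sqrt{424058}}{1692263} \approx 0.00080685$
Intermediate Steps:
$h{\left(C,U \right)} = -63$ ($h{\left(C,U \right)} = -8 - 55 = -63$)
$S{\left(p \right)} = -63$
$\frac{1}{\sqrt{-3224670 + 4920902} + S{\left(-1928 \right)}} = \frac{1}{\sqrt{-3224670 + 4920902} - 63} = \frac{1}{\sqrt{1696232} - 63} = \frac{1}{2 \sqrt{424058} - 63} = \frac{1}{-63 + 2 \sqrt{424058}}$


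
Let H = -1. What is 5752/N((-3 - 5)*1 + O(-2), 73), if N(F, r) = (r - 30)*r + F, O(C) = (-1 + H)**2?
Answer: 5752/3135 ≈ 1.8348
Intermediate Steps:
O(C) = 4 (O(C) = (-1 - 1)**2 = (-2)**2 = 4)
N(F, r) = F + r*(-30 + r) (N(F, r) = (-30 + r)*r + F = r*(-30 + r) + F = F + r*(-30 + r))
5752/N((-3 - 5)*1 + O(-2), 73) = 5752/(((-3 - 5)*1 + 4) + 73**2 - 30*73) = 5752/((-8*1 + 4) + 5329 - 2190) = 5752/((-8 + 4) + 5329 - 2190) = 5752/(-4 + 5329 - 2190) = 5752/3135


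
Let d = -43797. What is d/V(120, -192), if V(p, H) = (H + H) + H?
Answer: 14599/192 ≈ 76.036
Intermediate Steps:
V(p, H) = 3*H (V(p, H) = 2*H + H = 3*H)
d/V(120, -192) = -43797/(3*(-192)) = -43797/(-576) = -43797*(-1/576) = 14599/192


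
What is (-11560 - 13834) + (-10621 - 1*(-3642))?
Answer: -32373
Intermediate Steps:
(-11560 - 13834) + (-10621 - 1*(-3642)) = -25394 + (-10621 + 3642) = -25394 - 6979 = -32373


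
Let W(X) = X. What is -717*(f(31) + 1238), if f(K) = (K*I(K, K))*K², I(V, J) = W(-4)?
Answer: 84552942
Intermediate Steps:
I(V, J) = -4
f(K) = -4*K³ (f(K) = (K*(-4))*K² = (-4*K)*K² = -4*K³)
-717*(f(31) + 1238) = -717*(-4*31³ + 1238) = -717*(-4*29791 + 1238) = -717*(-119164 + 1238) = -717*(-117926) = 84552942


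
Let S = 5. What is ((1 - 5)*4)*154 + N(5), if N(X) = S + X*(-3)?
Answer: -2474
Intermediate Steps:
N(X) = 5 - 3*X (N(X) = 5 + X*(-3) = 5 - 3*X)
((1 - 5)*4)*154 + N(5) = ((1 - 5)*4)*154 + (5 - 3*5) = -4*4*154 + (5 - 15) = -16*154 - 10 = -2464 - 10 = -2474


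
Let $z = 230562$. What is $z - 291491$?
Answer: $-60929$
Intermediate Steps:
$z - 291491 = 230562 - 291491 = -60929$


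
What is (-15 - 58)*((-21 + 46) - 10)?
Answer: -1095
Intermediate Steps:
(-15 - 58)*((-21 + 46) - 10) = -73*(25 - 10) = -73*15 = -1095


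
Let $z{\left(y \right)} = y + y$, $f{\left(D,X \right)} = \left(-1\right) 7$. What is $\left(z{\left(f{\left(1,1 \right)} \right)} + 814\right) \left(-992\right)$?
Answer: $-793600$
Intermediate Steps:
$f{\left(D,X \right)} = -7$
$z{\left(y \right)} = 2 y$
$\left(z{\left(f{\left(1,1 \right)} \right)} + 814\right) \left(-992\right) = \left(2 \left(-7\right) + 814\right) \left(-992\right) = \left(-14 + 814\right) \left(-992\right) = 800 \left(-992\right) = -793600$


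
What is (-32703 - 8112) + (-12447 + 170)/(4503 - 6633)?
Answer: -86923673/2130 ≈ -40809.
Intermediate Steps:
(-32703 - 8112) + (-12447 + 170)/(4503 - 6633) = -40815 - 12277/(-2130) = -40815 - 12277*(-1/2130) = -40815 + 12277/2130 = -86923673/2130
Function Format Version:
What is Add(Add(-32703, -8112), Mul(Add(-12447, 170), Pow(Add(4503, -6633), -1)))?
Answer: Rational(-86923673, 2130) ≈ -40809.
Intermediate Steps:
Add(Add(-32703, -8112), Mul(Add(-12447, 170), Pow(Add(4503, -6633), -1))) = Add(-40815, Mul(-12277, Pow(-2130, -1))) = Add(-40815, Mul(-12277, Rational(-1, 2130))) = Add(-40815, Rational(12277, 2130)) = Rational(-86923673, 2130)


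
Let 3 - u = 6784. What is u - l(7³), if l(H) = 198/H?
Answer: -2326081/343 ≈ -6781.6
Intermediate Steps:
u = -6781 (u = 3 - 1*6784 = 3 - 6784 = -6781)
u - l(7³) = -6781 - 198/(7³) = -6781 - 198/343 = -2326081/343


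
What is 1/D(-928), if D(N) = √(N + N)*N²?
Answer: -I*√29/199794688 ≈ -2.6954e-8*I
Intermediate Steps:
D(N) = √2*N^(5/2) (D(N) = √(2*N)*N² = (√2*√N)*N² = √2*N^(5/2))
1/D(-928) = 1/(√2*(-928)^(5/2)) = 1/(√2*(3444736*I*√58)) = 1/(6889472*I*√29) = -I*√29/199794688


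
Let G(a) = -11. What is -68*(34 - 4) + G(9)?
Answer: -2051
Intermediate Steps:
-68*(34 - 4) + G(9) = -68*(34 - 4) - 11 = -68*30 - 11 = -2040 - 11 = -2051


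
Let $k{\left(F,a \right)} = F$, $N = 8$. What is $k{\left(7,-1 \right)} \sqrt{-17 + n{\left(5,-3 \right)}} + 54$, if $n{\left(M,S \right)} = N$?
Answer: $54 + 21 i \approx 54.0 + 21.0 i$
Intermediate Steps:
$n{\left(M,S \right)} = 8$
$k{\left(7,-1 \right)} \sqrt{-17 + n{\left(5,-3 \right)}} + 54 = 7 \sqrt{-17 + 8} + 54 = 7 \sqrt{-9} + 54 = 7 \cdot 3 i + 54 = 21 i + 54 = 54 + 21 i$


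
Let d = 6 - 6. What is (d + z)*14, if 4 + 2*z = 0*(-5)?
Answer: -28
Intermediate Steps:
z = -2 (z = -2 + (0*(-5))/2 = -2 + (1/2)*0 = -2 + 0 = -2)
d = 0
(d + z)*14 = (0 - 2)*14 = -2*14 = -28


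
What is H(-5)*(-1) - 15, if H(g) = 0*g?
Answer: -15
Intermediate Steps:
H(g) = 0
H(-5)*(-1) - 15 = 0*(-1) - 15 = 0 - 15 = -15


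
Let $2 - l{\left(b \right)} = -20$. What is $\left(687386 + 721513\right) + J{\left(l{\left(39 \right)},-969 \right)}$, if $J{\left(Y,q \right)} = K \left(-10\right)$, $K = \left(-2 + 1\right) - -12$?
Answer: $1408789$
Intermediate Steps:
$K = 11$ ($K = -1 + 12 = 11$)
$l{\left(b \right)} = 22$ ($l{\left(b \right)} = 2 - -20 = 2 + 20 = 22$)
$J{\left(Y,q \right)} = -110$ ($J{\left(Y,q \right)} = 11 \left(-10\right) = -110$)
$\left(687386 + 721513\right) + J{\left(l{\left(39 \right)},-969 \right)} = \left(687386 + 721513\right) - 110 = 1408899 - 110 = 1408789$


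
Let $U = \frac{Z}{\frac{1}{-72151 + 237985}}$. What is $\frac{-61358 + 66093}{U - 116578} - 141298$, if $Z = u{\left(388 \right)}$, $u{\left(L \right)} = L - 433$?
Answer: $- \frac{1070912806919}{7579108} \approx -1.413 \cdot 10^{5}$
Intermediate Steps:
$u{\left(L \right)} = -433 + L$
$Z = -45$ ($Z = -433 + 388 = -45$)
$U = -7462530$ ($U = - \frac{45}{\frac{1}{-72151 + 237985}} = - \frac{45}{\frac{1}{165834}} = - 45 \frac{1}{\frac{1}{165834}} = \left(-45\right) 165834 = -7462530$)
$\frac{-61358 + 66093}{U - 116578} - 141298 = \frac{-61358 + 66093}{-7462530 - 116578} - 141298 = \frac{4735}{-7579108} - 141298 = 4735 \left(- \frac{1}{7579108}\right) - 141298 = - \frac{4735}{7579108} - 141298 = - \frac{1070912806919}{7579108}$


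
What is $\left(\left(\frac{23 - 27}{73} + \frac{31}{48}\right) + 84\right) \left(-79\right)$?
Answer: $- \frac{23416153}{3504} \approx -6682.7$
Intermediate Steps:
$\left(\left(\frac{23 - 27}{73} + \frac{31}{48}\right) + 84\right) \left(-79\right) = \left(\left(\left(23 - 27\right) \frac{1}{73} + 31 \cdot \frac{1}{48}\right) + 84\right) \left(-79\right) = \left(\left(\left(-4\right) \frac{1}{73} + \frac{31}{48}\right) + 84\right) \left(-79\right) = \left(\left(- \frac{4}{73} + \frac{31}{48}\right) + 84\right) \left(-79\right) = \left(\frac{2071}{3504} + 84\right) \left(-79\right) = \frac{296407}{3504} \left(-79\right) = - \frac{23416153}{3504}$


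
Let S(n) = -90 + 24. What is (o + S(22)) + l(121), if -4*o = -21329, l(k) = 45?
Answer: 21245/4 ≈ 5311.3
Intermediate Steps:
S(n) = -66
o = 21329/4 (o = -1/4*(-21329) = 21329/4 ≈ 5332.3)
(o + S(22)) + l(121) = (21329/4 - 66) + 45 = 21065/4 + 45 = 21245/4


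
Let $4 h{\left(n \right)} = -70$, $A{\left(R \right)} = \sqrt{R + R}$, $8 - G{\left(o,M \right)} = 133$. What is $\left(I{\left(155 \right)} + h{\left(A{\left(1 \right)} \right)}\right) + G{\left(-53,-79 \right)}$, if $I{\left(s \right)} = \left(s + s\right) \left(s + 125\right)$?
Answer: $\frac{173315}{2} \approx 86658.0$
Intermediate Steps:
$G{\left(o,M \right)} = -125$ ($G{\left(o,M \right)} = 8 - 133 = -125$)
$I{\left(s \right)} = 2 s \left(125 + s\right)$
$A{\left(R \right)} = \sqrt{2} \sqrt{R}$ ($A{\left(R \right)} = \sqrt{2 R} = \sqrt{2} \sqrt{R}$)
$h{\left(n \right)} = - \frac{35}{2}$ ($h{\left(n \right)} = \frac{1}{4} \left(-70\right) = - \frac{35}{2}$)
$\left(I{\left(155 \right)} + h{\left(A{\left(1 \right)} \right)}\right) + G{\left(-53,-79 \right)} = \left(2 \cdot 155 \left(125 + 155\right) - \frac{35}{2}\right) - 125 = \left(2 \cdot 155 \cdot 280 - \frac{35}{2}\right) - 125 = \left(86800 - \frac{35}{2}\right) - 125 = \frac{173565}{2} - 125 = \frac{173315}{2}$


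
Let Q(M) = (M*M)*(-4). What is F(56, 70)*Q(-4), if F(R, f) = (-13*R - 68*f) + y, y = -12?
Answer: 352000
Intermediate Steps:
F(R, f) = -12 - 68*f - 13*R (F(R, f) = (-13*R - 68*f) - 12 = (-68*f - 13*R) - 12 = -12 - 68*f - 13*R)
Q(M) = -4*M² (Q(M) = M²*(-4) = -4*M²)
F(56, 70)*Q(-4) = (-12 - 68*70 - 13*56)*(-4*(-4)²) = (-12 - 4760 - 728)*(-4*16) = -5500*(-64) = 352000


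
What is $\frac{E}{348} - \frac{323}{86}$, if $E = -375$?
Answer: $- \frac{24109}{4988} \approx -4.8334$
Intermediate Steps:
$\frac{E}{348} - \frac{323}{86} = - \frac{375}{348} - \frac{323}{86} = \left(-375\right) \frac{1}{348} - \frac{323}{86} = - \frac{125}{116} - \frac{323}{86} = - \frac{24109}{4988}$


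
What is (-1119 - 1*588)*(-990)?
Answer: 1689930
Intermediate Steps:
(-1119 - 1*588)*(-990) = (-1119 - 588)*(-990) = -1707*(-990) = 1689930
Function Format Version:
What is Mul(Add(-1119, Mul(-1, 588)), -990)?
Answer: 1689930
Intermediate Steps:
Mul(Add(-1119, Mul(-1, 588)), -990) = Mul(Add(-1119, -588), -990) = Mul(-1707, -990) = 1689930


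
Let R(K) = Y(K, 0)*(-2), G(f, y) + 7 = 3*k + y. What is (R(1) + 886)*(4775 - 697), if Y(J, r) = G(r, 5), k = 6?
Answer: 3482612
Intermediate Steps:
G(f, y) = 11 + y (G(f, y) = -7 + (3*6 + y) = -7 + (18 + y) = 11 + y)
Y(J, r) = 16 (Y(J, r) = 11 + 5 = 16)
R(K) = -32 (R(K) = 16*(-2) = -32)
(R(1) + 886)*(4775 - 697) = (-32 + 886)*(4775 - 697) = 854*4078 = 3482612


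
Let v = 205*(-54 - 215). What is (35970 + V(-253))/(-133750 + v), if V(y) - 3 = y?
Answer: -7144/37779 ≈ -0.18910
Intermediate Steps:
V(y) = 3 + y
v = -55145 (v = 205*(-269) = -55145)
(35970 + V(-253))/(-133750 + v) = (35970 + (3 - 253))/(-133750 - 55145) = (35970 - 250)/(-188895) = 35720*(-1/188895) = -7144/37779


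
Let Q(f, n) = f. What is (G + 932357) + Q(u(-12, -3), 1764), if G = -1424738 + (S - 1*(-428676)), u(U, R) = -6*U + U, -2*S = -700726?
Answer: 286718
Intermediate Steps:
S = 350363 (S = -½*(-700726) = 350363)
u(U, R) = -5*U
G = -645699 (G = -1424738 + (350363 - 1*(-428676)) = -1424738 + (350363 + 428676) = -1424738 + 779039 = -645699)
(G + 932357) + Q(u(-12, -3), 1764) = (-645699 + 932357) - 5*(-12) = 286658 + 60 = 286718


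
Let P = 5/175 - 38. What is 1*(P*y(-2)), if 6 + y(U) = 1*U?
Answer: 10632/35 ≈ 303.77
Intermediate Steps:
P = -1329/35 (P = 5*(1/175) - 38 = 1/35 - 38 = -1329/35 ≈ -37.971)
y(U) = -6 + U (y(U) = -6 + 1*U = -6 + U)
1*(P*y(-2)) = 1*(-1329*(-6 - 2)/35) = 1*(-1329/35*(-8)) = 1*(10632/35) = 10632/35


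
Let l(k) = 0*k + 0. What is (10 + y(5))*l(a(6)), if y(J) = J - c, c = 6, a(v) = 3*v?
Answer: 0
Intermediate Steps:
y(J) = -6 + J (y(J) = J - 1*6 = J - 6 = -6 + J)
l(k) = 0 (l(k) = 0 + 0 = 0)
(10 + y(5))*l(a(6)) = (10 + (-6 + 5))*0 = (10 - 1)*0 = 9*0 = 0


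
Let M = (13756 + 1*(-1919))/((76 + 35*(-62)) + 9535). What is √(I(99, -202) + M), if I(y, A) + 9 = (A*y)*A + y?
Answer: √4564721747267/1063 ≈ 2009.9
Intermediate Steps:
I(y, A) = -9 + y + y*A² (I(y, A) = -9 + ((A*y)*A + y) = -9 + (y*A² + y) = -9 + (y + y*A²) = -9 + y + y*A²)
M = 1691/1063 (M = (13756 - 1919)/((76 - 2170) + 9535) = 11837/(-2094 + 9535) = 11837/7441 = 11837*(1/7441) = 1691/1063 ≈ 1.5908)
√(I(99, -202) + M) = √((-9 + 99 + 99*(-202)²) + 1691/1063) = √((-9 + 99 + 99*40804) + 1691/1063) = √((-9 + 99 + 4039596) + 1691/1063) = √(4039686 + 1691/1063) = √(4294187909/1063) = √4564721747267/1063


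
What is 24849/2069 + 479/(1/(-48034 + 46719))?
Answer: -1303207216/2069 ≈ -6.2987e+5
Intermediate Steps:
24849/2069 + 479/(1/(-48034 + 46719)) = 24849*(1/2069) + 479/(1/(-1315)) = 24849/2069 + 479/(-1/1315) = 24849/2069 + 479*(-1315) = 24849/2069 - 629885 = -1303207216/2069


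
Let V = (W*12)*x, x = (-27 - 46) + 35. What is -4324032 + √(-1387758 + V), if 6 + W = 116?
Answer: -4324032 + I*√1437918 ≈ -4.324e+6 + 1199.1*I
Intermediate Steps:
x = -38 (x = -73 + 35 = -38)
W = 110 (W = -6 + 116 = 110)
V = -50160 (V = (110*12)*(-38) = 1320*(-38) = -50160)
-4324032 + √(-1387758 + V) = -4324032 + √(-1387758 - 50160) = -4324032 + √(-1437918) = -4324032 + I*√1437918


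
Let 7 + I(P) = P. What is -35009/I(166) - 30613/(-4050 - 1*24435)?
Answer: -330787966/1509705 ≈ -219.11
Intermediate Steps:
I(P) = -7 + P
-35009/I(166) - 30613/(-4050 - 1*24435) = -35009/(-7 + 166) - 30613/(-4050 - 1*24435) = -35009/159 - 30613/(-4050 - 24435) = -35009*1/159 - 30613/(-28485) = -35009/159 - 30613*(-1/28485) = -35009/159 + 30613/28485 = -330787966/1509705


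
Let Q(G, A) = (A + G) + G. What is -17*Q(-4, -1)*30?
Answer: 4590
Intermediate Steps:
Q(G, A) = A + 2*G
-17*Q(-4, -1)*30 = -17*(-1 + 2*(-4))*30 = -17*(-1 - 8)*30 = -17*(-9)*30 = 153*30 = 4590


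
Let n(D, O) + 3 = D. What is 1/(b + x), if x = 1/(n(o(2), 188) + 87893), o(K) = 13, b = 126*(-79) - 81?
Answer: -87903/882106604 ≈ -9.9651e-5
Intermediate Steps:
b = -10035 (b = -9954 - 81 = -10035)
n(D, O) = -3 + D
x = 1/87903 (x = 1/((-3 + 13) + 87893) = 1/(10 + 87893) = 1/87903 ≈ 1.1376e-5)
1/(b + x) = 1/(-10035 + 1/87903) = 1/(-882106604/87903) = -87903/882106604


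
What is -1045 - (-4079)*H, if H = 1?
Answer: 3034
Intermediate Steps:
-1045 - (-4079)*H = -1045 - (-4079) = -1045 - 1*(-4079) = -1045 + 4079 = 3034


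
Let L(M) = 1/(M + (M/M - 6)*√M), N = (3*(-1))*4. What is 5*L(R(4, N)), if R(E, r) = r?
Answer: -5/37 + 25*I*√3/222 ≈ -0.13514 + 0.19505*I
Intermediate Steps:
N = -12 (N = -3*4 = -12)
L(M) = 1/(M - 5*√M) (L(M) = 1/(M + (1 - 6)*√M) = 1/(M - 5*√M))
5*L(R(4, N)) = 5*(-12/((-12)² - (-120)*I*√3)) = 5*(-12/(144 - (-120)*I*√3)) = 5*(-12/(144 + 120*I*√3)) = -60/(144 + 120*I*√3)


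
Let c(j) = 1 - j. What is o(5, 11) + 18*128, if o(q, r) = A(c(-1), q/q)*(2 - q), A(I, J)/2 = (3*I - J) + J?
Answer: 2268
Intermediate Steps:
A(I, J) = 6*I (A(I, J) = 2*((3*I - J) + J) = 2*((-J + 3*I) + J) = 2*(3*I) = 6*I)
o(q, r) = 24 - 12*q (o(q, r) = (6*(1 - 1*(-1)))*(2 - q) = (6*(1 + 1))*(2 - q) = (6*2)*(2 - q) = 12*(2 - q) = 24 - 12*q)
o(5, 11) + 18*128 = (24 - 12*5) + 18*128 = (24 - 60) + 2304 = -36 + 2304 = 2268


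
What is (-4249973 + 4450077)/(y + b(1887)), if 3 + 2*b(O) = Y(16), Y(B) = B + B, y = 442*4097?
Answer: 400208/3621777 ≈ 0.11050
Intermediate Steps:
y = 1810874
Y(B) = 2*B
b(O) = 29/2 (b(O) = -3/2 + (2*16)/2 = -3/2 + (½)*32 = -3/2 + 16 = 29/2)
(-4249973 + 4450077)/(y + b(1887)) = (-4249973 + 4450077)/(1810874 + 29/2) = 200104/(3621777/2) = 200104*(2/3621777) = 400208/3621777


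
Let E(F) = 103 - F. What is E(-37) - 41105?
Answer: -40965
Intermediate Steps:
E(-37) - 41105 = (103 - 1*(-37)) - 41105 = (103 + 37) - 41105 = 140 - 41105 = -40965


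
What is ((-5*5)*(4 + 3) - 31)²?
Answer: 42436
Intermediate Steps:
((-5*5)*(4 + 3) - 31)² = (-25*7 - 31)² = (-175 - 31)² = (-206)² = 42436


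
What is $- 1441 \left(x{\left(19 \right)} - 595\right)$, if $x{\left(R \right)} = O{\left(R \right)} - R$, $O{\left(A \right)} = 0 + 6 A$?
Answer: $720500$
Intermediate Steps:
$O{\left(A \right)} = 6 A$
$x{\left(R \right)} = 5 R$ ($x{\left(R \right)} = 6 R - R = 5 R$)
$- 1441 \left(x{\left(19 \right)} - 595\right) = - 1441 \left(5 \cdot 19 - 595\right) = - 1441 \left(95 - 595\right) = \left(-1441\right) \left(-500\right) = 720500$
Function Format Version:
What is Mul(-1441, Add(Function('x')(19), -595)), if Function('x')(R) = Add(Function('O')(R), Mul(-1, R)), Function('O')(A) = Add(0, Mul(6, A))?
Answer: 720500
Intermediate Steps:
Function('O')(A) = Mul(6, A)
Function('x')(R) = Mul(5, R) (Function('x')(R) = Add(Mul(6, R), Mul(-1, R)) = Mul(5, R))
Mul(-1441, Add(Function('x')(19), -595)) = Mul(-1441, Add(Mul(5, 19), -595)) = Mul(-1441, Add(95, -595)) = Mul(-1441, -500) = 720500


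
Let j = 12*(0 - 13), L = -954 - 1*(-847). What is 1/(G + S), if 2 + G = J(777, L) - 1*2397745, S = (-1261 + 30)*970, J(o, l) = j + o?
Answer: -1/3591196 ≈ -2.7846e-7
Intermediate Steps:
L = -107 (L = -954 + 847 = -107)
j = -156 (j = 12*(-13) = -156)
J(o, l) = -156 + o
S = -1194070 (S = -1231*970 = -1194070)
G = -2397126 (G = -2 + ((-156 + 777) - 1*2397745) = -2 + (621 - 2397745) = -2 - 2397124 = -2397126)
1/(G + S) = 1/(-2397126 - 1194070) = 1/(-3591196) = -1/3591196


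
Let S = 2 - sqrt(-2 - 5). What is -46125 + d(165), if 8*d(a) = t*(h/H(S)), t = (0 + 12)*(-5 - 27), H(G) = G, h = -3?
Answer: -507087/11 + 144*I*sqrt(7)/11 ≈ -46099.0 + 34.635*I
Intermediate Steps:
S = 2 - I*sqrt(7) (S = 2 - sqrt(-7) = 2 - I*sqrt(7) ≈ 2.0 - 2.6458*I)
t = -384 (t = 12*(-32) = -384)
d(a) = 144/(2 - I*sqrt(7)) (d(a) = (-(-1152)/(2 - I*sqrt(7)))/8 = (1152/(2 - I*sqrt(7)))/8 = 144/(2 - I*sqrt(7)))
-46125 + d(165) = -46125 + (288/11 + 144*I*sqrt(7)/11) = -507087/11 + 144*I*sqrt(7)/11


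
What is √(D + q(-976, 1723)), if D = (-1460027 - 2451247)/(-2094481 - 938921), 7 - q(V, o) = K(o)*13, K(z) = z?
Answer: 3*I*√635891184101255/505567 ≈ 149.64*I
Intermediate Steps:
q(V, o) = 7 - 13*o (q(V, o) = 7 - o*13 = 7 - 13*o)
D = 651879/505567 (D = -3911274/(-3033402) = -3911274*(-1/3033402) = 651879/505567 ≈ 1.2894)
√(D + q(-976, 1723)) = √(651879/505567 + (7 - 13*1723)) = √(651879/505567 + (7 - 22399)) = √(651879/505567 - 22392) = √(-11320004385/505567) = 3*I*√635891184101255/505567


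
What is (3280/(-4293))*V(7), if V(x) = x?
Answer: -22960/4293 ≈ -5.3482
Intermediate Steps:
(3280/(-4293))*V(7) = (3280/(-4293))*7 = (3280*(-1/4293))*7 = -3280/4293*7 = -22960/4293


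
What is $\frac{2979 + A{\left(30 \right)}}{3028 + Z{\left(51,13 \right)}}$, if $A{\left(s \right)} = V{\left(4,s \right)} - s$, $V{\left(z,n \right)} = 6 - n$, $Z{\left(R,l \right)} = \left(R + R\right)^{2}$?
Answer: $\frac{2925}{13432} \approx 0.21776$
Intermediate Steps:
$Z{\left(R,l \right)} = 4 R^{2}$ ($Z{\left(R,l \right)} = \left(2 R\right)^{2} = 4 R^{2}$)
$A{\left(s \right)} = 6 - 2 s$ ($A{\left(s \right)} = \left(6 - s\right) - s = 6 - 2 s$)
$\frac{2979 + A{\left(30 \right)}}{3028 + Z{\left(51,13 \right)}} = \frac{2979 + \left(6 - 60\right)}{3028 + 4 \cdot 51^{2}} = \frac{2979 + \left(6 - 60\right)}{3028 + 4 \cdot 2601} = \frac{2979 - 54}{3028 + 10404} = \frac{2925}{13432}$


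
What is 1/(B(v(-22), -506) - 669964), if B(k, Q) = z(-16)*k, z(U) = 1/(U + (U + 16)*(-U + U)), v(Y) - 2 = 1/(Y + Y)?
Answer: -704/471654743 ≈ -1.4926e-6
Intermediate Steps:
v(Y) = 2 + 1/(2*Y) (v(Y) = 2 + 1/(Y + Y) = 2 + 1/(2*Y))
z(U) = 1/U (z(U) = 1/(U + (16 + U)*0) = 1/(U + 0) = 1/U)
B(k, Q) = -k/16 (B(k, Q) = k/(-16) = -k/16)
1/(B(v(-22), -506) - 669964) = 1/(-(2 + (1/2)/(-22))/16 - 669964) = 1/(-(2 + (1/2)*(-1/22))/16 - 669964) = 1/(-(2 - 1/44)/16 - 669964) = 1/(-1/16*87/44 - 669964) = 1/(-87/704 - 669964) = 1/(-471654743/704) = -704/471654743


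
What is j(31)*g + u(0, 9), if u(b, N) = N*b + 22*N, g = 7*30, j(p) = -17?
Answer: -3372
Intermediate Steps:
g = 210
u(b, N) = 22*N + N*b
j(31)*g + u(0, 9) = -17*210 + 9*(22 + 0) = -3570 + 9*22 = -3570 + 198 = -3372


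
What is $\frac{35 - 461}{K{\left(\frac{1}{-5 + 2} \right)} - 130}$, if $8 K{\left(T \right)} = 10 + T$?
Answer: $\frac{10224}{3091} \approx 3.3077$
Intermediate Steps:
$K{\left(T \right)} = \frac{5}{4} + \frac{T}{8}$ ($K{\left(T \right)} = \frac{10 + T}{8} = \frac{5}{4} + \frac{T}{8}$)
$\frac{35 - 461}{K{\left(\frac{1}{-5 + 2} \right)} - 130} = \frac{35 - 461}{\left(\frac{5}{4} + \frac{1}{8 \left(-5 + 2\right)}\right) - 130} = - \frac{426}{\left(\frac{5}{4} + \frac{1}{8 \left(-3\right)}\right) - 130} = - \frac{426}{\left(\frac{5}{4} + \frac{1}{8} \left(- \frac{1}{3}\right)\right) - 130} = - \frac{426}{\left(\frac{5}{4} - \frac{1}{24}\right) - 130} = - \frac{426}{\frac{29}{24} - 130} = - \frac{426}{- \frac{3091}{24}} = \left(-426\right) \left(- \frac{24}{3091}\right) = \frac{10224}{3091}$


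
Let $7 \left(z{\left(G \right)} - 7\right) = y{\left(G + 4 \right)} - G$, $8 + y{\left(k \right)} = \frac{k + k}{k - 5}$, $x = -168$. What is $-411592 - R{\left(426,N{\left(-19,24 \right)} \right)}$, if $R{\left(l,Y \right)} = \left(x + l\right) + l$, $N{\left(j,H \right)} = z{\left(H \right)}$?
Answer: $-412276$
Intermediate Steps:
$y{\left(k \right)} = -8 + \frac{2 k}{-5 + k}$ ($y{\left(k \right)} = -8 + \frac{k + k}{k - 5} = -8 + \frac{2 k}{-5 + k}$)
$z{\left(G \right)} = 7 - \frac{G}{7} + \frac{2 \left(8 - 3 G\right)}{7 \left(-1 + G\right)}$ ($z{\left(G \right)} = 7 + \frac{\frac{2 \left(20 - 3 \left(G + 4\right)\right)}{-5 + \left(G + 4\right)} - G}{7} = 7 + \frac{\frac{2 \left(20 - 3 \left(4 + G\right)\right)}{-5 + \left(4 + G\right)} - G}{7} = 7 + \frac{\frac{2 \left(20 - \left(12 + 3 G\right)\right)}{-1 + G} - G}{7} = 7 + \frac{\frac{2 \left(8 - 3 G\right)}{-1 + G} - G}{7} = 7 + \frac{- G + \frac{2 \left(8 - 3 G\right)}{-1 + G}}{7} = 7 - \left(\frac{G}{7} - \frac{2 \left(8 - 3 G\right)}{7 \left(-1 + G\right)}\right) = 7 - \frac{G}{7} + \frac{2 \left(8 - 3 G\right)}{7 \left(-1 + G\right)}$)
$N{\left(j,H \right)} = \frac{-33 - H^{2} + 44 H}{7 \left(-1 + H\right)}$
$R{\left(l,Y \right)} = -168 + 2 l$ ($R{\left(l,Y \right)} = \left(-168 + l\right) + l = -168 + 2 l$)
$-411592 - R{\left(426,N{\left(-19,24 \right)} \right)} = -411592 - \left(-168 + 2 \cdot 426\right) = -411592 - \left(-168 + 852\right) = -411592 - 684 = -412276$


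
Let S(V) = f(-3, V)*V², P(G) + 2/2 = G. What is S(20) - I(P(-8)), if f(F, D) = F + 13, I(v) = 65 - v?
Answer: 3926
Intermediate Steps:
P(G) = -1 + G
f(F, D) = 13 + F
S(V) = 10*V² (S(V) = (13 - 3)*V² = 10*V²)
S(20) - I(P(-8)) = 10*20² - (65 - (-1 - 8)) = 10*400 - (65 - 1*(-9)) = 4000 - (65 + 9) = 4000 - 1*74 = 4000 - 74 = 3926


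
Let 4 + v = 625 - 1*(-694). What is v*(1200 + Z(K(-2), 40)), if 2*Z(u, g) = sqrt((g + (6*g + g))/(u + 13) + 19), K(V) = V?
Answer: 1578000 + 30245*sqrt(11)/22 ≈ 1.5826e+6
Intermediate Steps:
v = 1315 (v = -4 + (625 - 1*(-694)) = -4 + (625 + 694) = -4 + 1319 = 1315)
Z(u, g) = sqrt(19 + 8*g/(13 + u))/2 (Z(u, g) = sqrt((g + (6*g + g))/(u + 13) + 19)/2 = sqrt((g + 7*g)/(13 + u) + 19)/2 = sqrt((8*g)/(13 + u) + 19)/2 = sqrt(8*g/(13 + u) + 19)/2 = sqrt(19 + 8*g/(13 + u))/2)
v*(1200 + Z(K(-2), 40)) = 1315*(1200 + sqrt((247 + 8*40 + 19*(-2))/(13 - 2))/2) = 1315*(1200 + sqrt((247 + 320 - 38)/11)/2) = 1315*(1200 + sqrt((1/11)*529)/2) = 1315*(1200 + sqrt(529/11)/2) = 1315*(1200 + (23*sqrt(11)/11)/2) = 1315*(1200 + 23*sqrt(11)/22) = 1578000 + 30245*sqrt(11)/22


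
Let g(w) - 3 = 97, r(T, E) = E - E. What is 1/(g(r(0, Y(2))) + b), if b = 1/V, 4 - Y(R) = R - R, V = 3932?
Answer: 3932/393201 ≈ 0.010000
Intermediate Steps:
Y(R) = 4 (Y(R) = 4 - (R - R) = 4 - 1*0 = 4 + 0 = 4)
r(T, E) = 0
g(w) = 100 (g(w) = 3 + 97 = 100)
b = 1/3932 ≈ 0.00025432
1/(g(r(0, Y(2))) + b) = 1/(100 + 1/3932) = 1/(393201/3932) = 3932/393201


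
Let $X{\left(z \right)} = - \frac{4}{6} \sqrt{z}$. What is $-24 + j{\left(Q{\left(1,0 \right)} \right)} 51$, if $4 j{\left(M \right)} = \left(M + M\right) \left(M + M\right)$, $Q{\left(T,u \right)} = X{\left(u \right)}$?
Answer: $-24$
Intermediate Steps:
$X{\left(z \right)} = - \frac{2 \sqrt{z}}{3}$ ($X{\left(z \right)} = \left(-4\right) \frac{1}{6} \sqrt{z} = - \frac{2 \sqrt{z}}{3}$)
$Q{\left(T,u \right)} = - \frac{2 \sqrt{u}}{3}$
$j{\left(M \right)} = M^{2}$ ($j{\left(M \right)} = \frac{\left(M + M\right) \left(M + M\right)}{4} = \frac{2 M 2 M}{4} = \frac{4 M^{2}}{4} = M^{2}$)
$-24 + j{\left(Q{\left(1,0 \right)} \right)} 51 = -24 + \left(- \frac{2 \sqrt{0}}{3}\right)^{2} \cdot 51 = -24 + \left(\left(- \frac{2}{3}\right) 0\right)^{2} \cdot 51 = -24 + 0^{2} \cdot 51 = -24 + 0 \cdot 51 = -24 + 0 = -24$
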